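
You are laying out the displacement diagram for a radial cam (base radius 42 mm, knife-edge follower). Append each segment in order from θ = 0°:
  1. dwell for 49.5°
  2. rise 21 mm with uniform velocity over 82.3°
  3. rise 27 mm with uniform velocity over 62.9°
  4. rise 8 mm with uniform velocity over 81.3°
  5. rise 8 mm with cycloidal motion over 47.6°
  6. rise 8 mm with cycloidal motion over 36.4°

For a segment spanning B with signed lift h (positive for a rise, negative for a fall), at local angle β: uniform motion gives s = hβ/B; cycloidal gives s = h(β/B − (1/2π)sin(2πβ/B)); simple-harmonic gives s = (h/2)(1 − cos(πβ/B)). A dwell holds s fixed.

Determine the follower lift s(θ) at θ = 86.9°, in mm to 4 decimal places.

seg 1 [0°–49.5°] dwell: s stays 0.0000
seg 2 [49.5°–131.8°] uniform, h=21: θ=86.9° here. β=37.4, B=82.3. 21·37.4/82.3 = 9.5431 → s = 9.5431

9.5431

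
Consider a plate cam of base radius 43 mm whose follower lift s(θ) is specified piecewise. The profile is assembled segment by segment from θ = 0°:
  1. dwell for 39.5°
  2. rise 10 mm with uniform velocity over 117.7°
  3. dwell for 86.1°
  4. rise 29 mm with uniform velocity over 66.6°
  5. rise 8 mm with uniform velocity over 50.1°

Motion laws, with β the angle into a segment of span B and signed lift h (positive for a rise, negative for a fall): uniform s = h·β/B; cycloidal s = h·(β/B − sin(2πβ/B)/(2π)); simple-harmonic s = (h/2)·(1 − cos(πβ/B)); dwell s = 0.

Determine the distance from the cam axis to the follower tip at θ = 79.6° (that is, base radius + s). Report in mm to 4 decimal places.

seg 1 [0°–39.5°] dwell: s stays 0.0000
seg 2 [39.5°–157.2°] uniform, h=10: θ=79.6° here. β=40.1, B=117.7. 10·40.1/117.7 = 3.4070 → s = 3.4070
radial distance = base radius + s = 43 + 3.4070 = 46.4070

46.4070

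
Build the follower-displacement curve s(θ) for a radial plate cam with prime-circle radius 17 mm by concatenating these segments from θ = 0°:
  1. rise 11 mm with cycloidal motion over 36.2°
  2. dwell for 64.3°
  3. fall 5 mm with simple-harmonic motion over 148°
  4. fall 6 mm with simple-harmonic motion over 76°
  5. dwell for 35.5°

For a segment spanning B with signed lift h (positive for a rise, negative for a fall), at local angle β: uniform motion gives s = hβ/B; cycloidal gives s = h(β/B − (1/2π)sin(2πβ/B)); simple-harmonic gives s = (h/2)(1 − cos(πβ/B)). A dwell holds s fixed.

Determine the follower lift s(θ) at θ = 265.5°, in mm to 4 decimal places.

seg 1 [0°–36.2°] cycloidal, h=11: full span → s += 11 → s = 11.0000
seg 2 [36.2°–100.5°] dwell: s stays 11.0000
seg 3 [100.5°–248.5°] simple-harmonic, h=-5: full span → s += -5 → s = 6.0000
seg 4 [248.5°–324.5°] simple-harmonic, h=-6: θ=265.5° here. β=17, B=76. -6/2·(1 − cos(π·0.2237)) = -0.7107 → s = 5.2893

5.2893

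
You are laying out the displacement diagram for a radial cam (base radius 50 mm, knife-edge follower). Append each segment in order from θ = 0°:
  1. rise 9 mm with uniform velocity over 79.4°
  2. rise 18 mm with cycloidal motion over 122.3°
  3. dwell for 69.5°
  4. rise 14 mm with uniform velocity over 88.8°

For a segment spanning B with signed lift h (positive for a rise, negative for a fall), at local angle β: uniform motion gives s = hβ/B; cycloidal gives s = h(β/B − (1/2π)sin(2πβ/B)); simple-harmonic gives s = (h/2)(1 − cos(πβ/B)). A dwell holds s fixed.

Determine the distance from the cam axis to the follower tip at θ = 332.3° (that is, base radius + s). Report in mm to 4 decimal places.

seg 1 [0°–79.4°] uniform, h=9: full span → s += 9 → s = 9.0000
seg 2 [79.4°–201.7°] cycloidal, h=18: full span → s += 18 → s = 27.0000
seg 3 [201.7°–271.2°] dwell: s stays 27.0000
seg 4 [271.2°–360°] uniform, h=14: θ=332.3° here. β=61.1, B=88.8. 14·61.1/88.8 = 9.6329 → s = 36.6329
radial distance = base radius + s = 50 + 36.6329 = 86.6329

86.6329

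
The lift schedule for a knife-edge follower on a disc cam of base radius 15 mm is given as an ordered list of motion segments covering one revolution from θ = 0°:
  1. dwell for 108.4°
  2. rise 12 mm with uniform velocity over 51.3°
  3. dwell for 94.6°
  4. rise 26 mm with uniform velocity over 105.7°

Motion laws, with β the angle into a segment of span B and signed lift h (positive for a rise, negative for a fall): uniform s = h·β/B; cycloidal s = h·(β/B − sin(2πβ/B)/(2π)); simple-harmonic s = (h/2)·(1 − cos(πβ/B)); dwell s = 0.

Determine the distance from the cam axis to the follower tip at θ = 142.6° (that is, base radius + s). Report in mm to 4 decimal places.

seg 1 [0°–108.4°] dwell: s stays 0.0000
seg 2 [108.4°–159.7°] uniform, h=12: θ=142.6° here. β=34.2, B=51.3. 12·34.2/51.3 = 8.0000 → s = 8.0000
radial distance = base radius + s = 15 + 8.0000 = 23.0000

23.0000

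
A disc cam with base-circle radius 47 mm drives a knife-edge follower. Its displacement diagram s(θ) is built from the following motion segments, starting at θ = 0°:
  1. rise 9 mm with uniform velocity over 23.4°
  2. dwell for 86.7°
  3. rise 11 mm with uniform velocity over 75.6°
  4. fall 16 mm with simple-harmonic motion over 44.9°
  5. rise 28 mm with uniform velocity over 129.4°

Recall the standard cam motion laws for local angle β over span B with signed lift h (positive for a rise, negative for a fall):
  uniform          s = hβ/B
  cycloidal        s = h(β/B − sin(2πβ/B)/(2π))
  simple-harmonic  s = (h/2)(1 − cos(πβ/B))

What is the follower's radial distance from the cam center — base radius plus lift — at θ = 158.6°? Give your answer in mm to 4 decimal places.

seg 1 [0°–23.4°] uniform, h=9: full span → s += 9 → s = 9.0000
seg 2 [23.4°–110.1°] dwell: s stays 9.0000
seg 3 [110.1°–185.7°] uniform, h=11: θ=158.6° here. β=48.5, B=75.6. 11·48.5/75.6 = 7.0569 → s = 16.0569
radial distance = base radius + s = 47 + 16.0569 = 63.0569

63.0569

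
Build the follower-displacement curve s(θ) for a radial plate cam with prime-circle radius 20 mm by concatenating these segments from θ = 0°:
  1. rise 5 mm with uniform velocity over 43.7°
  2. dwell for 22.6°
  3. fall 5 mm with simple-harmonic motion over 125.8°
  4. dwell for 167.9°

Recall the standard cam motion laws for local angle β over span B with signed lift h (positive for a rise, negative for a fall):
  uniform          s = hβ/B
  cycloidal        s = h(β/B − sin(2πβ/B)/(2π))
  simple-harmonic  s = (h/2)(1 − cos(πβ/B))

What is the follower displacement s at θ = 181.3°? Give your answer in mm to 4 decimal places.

seg 1 [0°–43.7°] uniform, h=5: full span → s += 5 → s = 5.0000
seg 2 [43.7°–66.3°] dwell: s stays 5.0000
seg 3 [66.3°–192.1°] simple-harmonic, h=-5: θ=181.3° here. β=115, B=125.8. -5/2·(1 − cos(π·0.9141)) = -4.9096 → s = 0.0904

0.0904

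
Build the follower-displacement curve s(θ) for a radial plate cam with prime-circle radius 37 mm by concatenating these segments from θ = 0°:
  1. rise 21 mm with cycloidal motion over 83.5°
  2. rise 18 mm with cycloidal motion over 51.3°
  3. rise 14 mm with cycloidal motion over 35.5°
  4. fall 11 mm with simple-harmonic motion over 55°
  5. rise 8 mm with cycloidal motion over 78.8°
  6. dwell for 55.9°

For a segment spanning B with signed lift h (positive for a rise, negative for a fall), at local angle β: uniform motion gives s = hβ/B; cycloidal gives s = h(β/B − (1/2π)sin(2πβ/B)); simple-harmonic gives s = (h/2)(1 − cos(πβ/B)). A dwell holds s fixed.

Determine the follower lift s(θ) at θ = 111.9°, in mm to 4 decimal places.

seg 1 [0°–83.5°] cycloidal, h=21: full span → s += 21 → s = 21.0000
seg 2 [83.5°–134.8°] cycloidal, h=18: θ=111.9° here. β=28.4, B=51.3. 18·(0.5536 − sin(2π·0.5536)/(2π)) = 10.9117 → s = 31.9117

31.9117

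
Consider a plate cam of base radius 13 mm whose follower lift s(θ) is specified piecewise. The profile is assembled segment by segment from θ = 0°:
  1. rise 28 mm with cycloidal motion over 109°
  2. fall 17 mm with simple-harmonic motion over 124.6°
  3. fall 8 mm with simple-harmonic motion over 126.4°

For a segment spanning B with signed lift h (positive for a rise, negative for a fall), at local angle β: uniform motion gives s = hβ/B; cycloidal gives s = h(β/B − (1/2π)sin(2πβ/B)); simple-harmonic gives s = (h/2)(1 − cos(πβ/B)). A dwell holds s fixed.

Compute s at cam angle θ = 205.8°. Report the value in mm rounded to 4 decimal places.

seg 1 [0°–109°] cycloidal, h=28: full span → s += 28 → s = 28.0000
seg 2 [109°–233.6°] simple-harmonic, h=-17: θ=205.8° here. β=96.8, B=124.6. -17/2·(1 − cos(π·0.7769)) = -14.9960 → s = 13.0040

13.0040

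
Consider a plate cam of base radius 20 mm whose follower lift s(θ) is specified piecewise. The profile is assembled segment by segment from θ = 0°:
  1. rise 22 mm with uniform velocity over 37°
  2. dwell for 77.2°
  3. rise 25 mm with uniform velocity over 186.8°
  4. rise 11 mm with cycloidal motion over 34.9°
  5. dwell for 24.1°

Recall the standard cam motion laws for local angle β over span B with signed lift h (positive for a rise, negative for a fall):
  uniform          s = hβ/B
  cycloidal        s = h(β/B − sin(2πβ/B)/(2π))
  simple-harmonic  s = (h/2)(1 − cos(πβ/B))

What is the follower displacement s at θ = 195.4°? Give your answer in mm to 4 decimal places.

seg 1 [0°–37°] uniform, h=22: full span → s += 22 → s = 22.0000
seg 2 [37°–114.2°] dwell: s stays 22.0000
seg 3 [114.2°–301°] uniform, h=25: θ=195.4° here. β=81.2, B=186.8. 25·81.2/186.8 = 10.8672 → s = 32.8672

32.8672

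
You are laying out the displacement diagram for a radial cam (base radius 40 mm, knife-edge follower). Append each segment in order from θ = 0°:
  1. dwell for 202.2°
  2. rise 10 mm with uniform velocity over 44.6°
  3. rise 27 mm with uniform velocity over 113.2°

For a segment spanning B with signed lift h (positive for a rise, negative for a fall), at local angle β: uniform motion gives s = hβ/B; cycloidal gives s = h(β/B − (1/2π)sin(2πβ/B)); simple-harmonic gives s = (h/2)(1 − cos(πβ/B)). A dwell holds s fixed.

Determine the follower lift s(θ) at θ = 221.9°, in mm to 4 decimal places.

seg 1 [0°–202.2°] dwell: s stays 0.0000
seg 2 [202.2°–246.8°] uniform, h=10: θ=221.9° here. β=19.7, B=44.6. 10·19.7/44.6 = 4.4170 → s = 4.4170

4.4170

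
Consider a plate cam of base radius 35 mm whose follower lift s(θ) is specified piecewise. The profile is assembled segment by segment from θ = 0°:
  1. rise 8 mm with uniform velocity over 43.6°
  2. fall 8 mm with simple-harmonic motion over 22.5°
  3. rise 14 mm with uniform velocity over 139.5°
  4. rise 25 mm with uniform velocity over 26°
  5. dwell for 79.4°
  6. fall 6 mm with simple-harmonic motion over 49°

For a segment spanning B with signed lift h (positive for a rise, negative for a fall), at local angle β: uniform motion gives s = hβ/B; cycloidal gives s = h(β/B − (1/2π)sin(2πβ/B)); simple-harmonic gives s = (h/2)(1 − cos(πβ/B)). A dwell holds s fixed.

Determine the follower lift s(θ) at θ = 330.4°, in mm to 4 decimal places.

seg 1 [0°–43.6°] uniform, h=8: full span → s += 8 → s = 8.0000
seg 2 [43.6°–66.1°] simple-harmonic, h=-8: full span → s += -8 → s = 0.0000
seg 3 [66.1°–205.6°] uniform, h=14: full span → s += 14 → s = 14.0000
seg 4 [205.6°–231.6°] uniform, h=25: full span → s += 25 → s = 39.0000
seg 5 [231.6°–311°] dwell: s stays 39.0000
seg 6 [311°–360°] simple-harmonic, h=-6: θ=330.4° here. β=19.4, B=49. -6/2·(1 − cos(π·0.3959)) = -2.0364 → s = 36.9636

36.9636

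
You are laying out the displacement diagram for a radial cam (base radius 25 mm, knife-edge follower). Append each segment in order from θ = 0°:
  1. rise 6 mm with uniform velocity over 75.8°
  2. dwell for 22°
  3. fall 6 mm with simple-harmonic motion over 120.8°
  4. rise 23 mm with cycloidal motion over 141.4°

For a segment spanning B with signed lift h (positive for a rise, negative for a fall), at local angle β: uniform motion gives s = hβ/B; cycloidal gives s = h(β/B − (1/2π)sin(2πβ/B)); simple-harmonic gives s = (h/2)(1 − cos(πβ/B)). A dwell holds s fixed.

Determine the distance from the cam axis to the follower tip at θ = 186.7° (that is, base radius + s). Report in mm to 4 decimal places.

seg 1 [0°–75.8°] uniform, h=6: full span → s += 6 → s = 6.0000
seg 2 [75.8°–97.8°] dwell: s stays 6.0000
seg 3 [97.8°–218.6°] simple-harmonic, h=-6: θ=186.7° here. β=88.9, B=120.8. -6/2·(1 − cos(π·0.7359)) = -5.0255 → s = 0.9745
radial distance = base radius + s = 25 + 0.9745 = 25.9745

25.9745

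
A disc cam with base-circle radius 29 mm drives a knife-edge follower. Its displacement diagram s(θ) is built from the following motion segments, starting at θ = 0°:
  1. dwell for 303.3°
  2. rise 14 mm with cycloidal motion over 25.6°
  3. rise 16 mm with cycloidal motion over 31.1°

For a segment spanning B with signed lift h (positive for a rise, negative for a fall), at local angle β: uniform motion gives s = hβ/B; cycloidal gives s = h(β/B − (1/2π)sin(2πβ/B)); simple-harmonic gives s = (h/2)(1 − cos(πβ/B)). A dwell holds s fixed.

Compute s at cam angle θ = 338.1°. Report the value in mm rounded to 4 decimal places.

seg 1 [0°–303.3°] dwell: s stays 0.0000
seg 2 [303.3°–328.9°] cycloidal, h=14: full span → s += 14 → s = 14.0000
seg 3 [328.9°–360°] cycloidal, h=16: θ=338.1° here. β=9.2, B=31.1. 16·(0.2958 − sin(2π·0.2958)/(2π)) = 2.2914 → s = 16.2914

16.2914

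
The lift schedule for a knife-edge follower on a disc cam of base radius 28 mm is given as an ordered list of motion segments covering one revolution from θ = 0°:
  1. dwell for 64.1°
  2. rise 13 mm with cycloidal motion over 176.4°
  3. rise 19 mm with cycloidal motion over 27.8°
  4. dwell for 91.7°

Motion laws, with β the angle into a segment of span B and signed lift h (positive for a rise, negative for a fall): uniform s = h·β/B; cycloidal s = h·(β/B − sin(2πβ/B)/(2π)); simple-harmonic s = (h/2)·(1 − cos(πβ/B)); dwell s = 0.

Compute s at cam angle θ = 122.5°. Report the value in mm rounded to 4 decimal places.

seg 1 [0°–64.1°] dwell: s stays 0.0000
seg 2 [64.1°–240.5°] cycloidal, h=13: θ=122.5° here. β=58.4, B=176.4. 13·(0.3311 − sin(2π·0.3311)/(2π)) = 2.4975 → s = 2.4975

2.4975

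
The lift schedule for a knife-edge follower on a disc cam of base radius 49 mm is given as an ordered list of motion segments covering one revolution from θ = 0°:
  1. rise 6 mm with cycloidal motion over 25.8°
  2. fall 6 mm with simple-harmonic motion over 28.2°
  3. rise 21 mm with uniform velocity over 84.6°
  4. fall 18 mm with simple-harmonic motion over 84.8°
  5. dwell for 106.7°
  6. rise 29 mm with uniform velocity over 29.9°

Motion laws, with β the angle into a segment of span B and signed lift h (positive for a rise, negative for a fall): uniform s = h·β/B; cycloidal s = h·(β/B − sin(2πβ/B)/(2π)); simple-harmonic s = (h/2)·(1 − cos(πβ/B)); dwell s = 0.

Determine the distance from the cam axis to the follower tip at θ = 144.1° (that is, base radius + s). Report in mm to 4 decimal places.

seg 1 [0°–25.8°] cycloidal, h=6: full span → s += 6 → s = 6.0000
seg 2 [25.8°–54°] simple-harmonic, h=-6: full span → s += -6 → s = 0.0000
seg 3 [54°–138.6°] uniform, h=21: full span → s += 21 → s = 21.0000
seg 4 [138.6°–223.4°] simple-harmonic, h=-18: θ=144.1° here. β=5.5, B=84.8. -18/2·(1 − cos(π·0.0649)) = -0.1862 → s = 20.8138
radial distance = base radius + s = 49 + 20.8138 = 69.8138

69.8138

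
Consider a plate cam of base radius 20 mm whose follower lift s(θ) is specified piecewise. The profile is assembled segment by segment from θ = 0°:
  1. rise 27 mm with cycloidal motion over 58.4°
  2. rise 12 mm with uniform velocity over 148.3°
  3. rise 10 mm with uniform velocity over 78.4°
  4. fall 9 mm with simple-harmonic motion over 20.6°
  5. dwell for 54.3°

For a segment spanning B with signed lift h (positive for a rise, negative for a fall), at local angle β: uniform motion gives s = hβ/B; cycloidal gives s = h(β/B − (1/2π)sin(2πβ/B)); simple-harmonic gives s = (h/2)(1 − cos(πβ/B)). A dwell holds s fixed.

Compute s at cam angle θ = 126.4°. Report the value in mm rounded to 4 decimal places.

seg 1 [0°–58.4°] cycloidal, h=27: full span → s += 27 → s = 27.0000
seg 2 [58.4°–206.7°] uniform, h=12: θ=126.4° here. β=68, B=148.3. 12·68/148.3 = 5.5024 → s = 32.5024

32.5024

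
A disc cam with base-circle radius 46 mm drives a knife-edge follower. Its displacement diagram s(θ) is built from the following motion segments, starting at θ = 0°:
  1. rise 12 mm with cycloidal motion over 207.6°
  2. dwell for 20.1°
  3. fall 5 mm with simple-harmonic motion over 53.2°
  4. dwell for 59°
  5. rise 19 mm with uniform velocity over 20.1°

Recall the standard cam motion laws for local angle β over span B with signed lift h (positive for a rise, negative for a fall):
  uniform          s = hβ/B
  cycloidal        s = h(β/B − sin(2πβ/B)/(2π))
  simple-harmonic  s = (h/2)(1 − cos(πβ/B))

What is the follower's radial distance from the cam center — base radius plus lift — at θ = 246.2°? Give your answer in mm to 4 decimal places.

seg 1 [0°–207.6°] cycloidal, h=12: full span → s += 12 → s = 12.0000
seg 2 [207.6°–227.7°] dwell: s stays 12.0000
seg 3 [227.7°–280.9°] simple-harmonic, h=-5: θ=246.2° here. β=18.5, B=53.2. -5/2·(1 − cos(π·0.3477)) = -1.3493 → s = 10.6507
radial distance = base radius + s = 46 + 10.6507 = 56.6507

56.6507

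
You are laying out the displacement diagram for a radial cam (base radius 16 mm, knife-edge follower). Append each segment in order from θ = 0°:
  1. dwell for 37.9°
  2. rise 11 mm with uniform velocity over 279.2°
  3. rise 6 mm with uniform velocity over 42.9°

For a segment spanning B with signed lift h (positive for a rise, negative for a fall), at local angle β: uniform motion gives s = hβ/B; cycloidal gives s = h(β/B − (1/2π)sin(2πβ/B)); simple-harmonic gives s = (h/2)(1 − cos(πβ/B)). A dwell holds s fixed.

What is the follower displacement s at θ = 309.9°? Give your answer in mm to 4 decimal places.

seg 1 [0°–37.9°] dwell: s stays 0.0000
seg 2 [37.9°–317.1°] uniform, h=11: θ=309.9° here. β=272, B=279.2. 11·272/279.2 = 10.7163 → s = 10.7163

10.7163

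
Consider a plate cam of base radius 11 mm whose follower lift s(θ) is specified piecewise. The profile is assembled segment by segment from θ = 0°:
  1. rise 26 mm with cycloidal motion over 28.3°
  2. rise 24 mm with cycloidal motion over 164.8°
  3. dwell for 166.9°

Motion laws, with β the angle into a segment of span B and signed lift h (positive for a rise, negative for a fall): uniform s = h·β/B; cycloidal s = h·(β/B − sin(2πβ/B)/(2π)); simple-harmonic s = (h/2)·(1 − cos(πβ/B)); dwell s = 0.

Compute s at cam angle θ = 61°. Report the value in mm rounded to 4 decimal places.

seg 1 [0°–28.3°] cycloidal, h=26: full span → s += 26 → s = 26.0000
seg 2 [28.3°–193.1°] cycloidal, h=24: θ=61° here. β=32.7, B=164.8. 24·(0.1984 − sin(2π·0.1984)/(2π)) = 1.1412 → s = 27.1412

27.1412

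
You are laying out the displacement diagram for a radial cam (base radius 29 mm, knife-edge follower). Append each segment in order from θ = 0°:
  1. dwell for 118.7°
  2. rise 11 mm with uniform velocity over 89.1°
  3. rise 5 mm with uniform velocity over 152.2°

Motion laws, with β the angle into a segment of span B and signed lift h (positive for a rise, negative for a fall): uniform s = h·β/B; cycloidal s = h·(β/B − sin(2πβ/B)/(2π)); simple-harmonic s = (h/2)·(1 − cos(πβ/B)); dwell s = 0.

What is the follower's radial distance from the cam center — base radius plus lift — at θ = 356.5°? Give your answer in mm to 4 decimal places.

seg 1 [0°–118.7°] dwell: s stays 0.0000
seg 2 [118.7°–207.8°] uniform, h=11: full span → s += 11 → s = 11.0000
seg 3 [207.8°–360°] uniform, h=5: θ=356.5° here. β=148.7, B=152.2. 5·148.7/152.2 = 4.8850 → s = 15.8850
radial distance = base radius + s = 29 + 15.8850 = 44.8850

44.8850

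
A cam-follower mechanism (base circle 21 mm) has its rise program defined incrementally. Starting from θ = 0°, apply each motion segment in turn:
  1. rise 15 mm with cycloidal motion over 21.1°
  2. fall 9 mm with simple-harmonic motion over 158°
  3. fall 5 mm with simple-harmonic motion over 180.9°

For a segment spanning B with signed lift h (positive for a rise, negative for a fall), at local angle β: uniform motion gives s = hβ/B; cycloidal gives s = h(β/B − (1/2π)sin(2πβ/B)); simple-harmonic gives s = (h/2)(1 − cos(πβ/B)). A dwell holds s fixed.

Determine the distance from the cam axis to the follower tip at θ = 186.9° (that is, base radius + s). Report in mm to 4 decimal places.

seg 1 [0°–21.1°] cycloidal, h=15: full span → s += 15 → s = 15.0000
seg 2 [21.1°–179.1°] simple-harmonic, h=-9: full span → s += -9 → s = 6.0000
seg 3 [179.1°–360°] simple-harmonic, h=-5: θ=186.9° here. β=7.8, B=180.9. -5/2·(1 − cos(π·0.0431)) = -0.0229 → s = 5.9771
radial distance = base radius + s = 21 + 5.9771 = 26.9771

26.9771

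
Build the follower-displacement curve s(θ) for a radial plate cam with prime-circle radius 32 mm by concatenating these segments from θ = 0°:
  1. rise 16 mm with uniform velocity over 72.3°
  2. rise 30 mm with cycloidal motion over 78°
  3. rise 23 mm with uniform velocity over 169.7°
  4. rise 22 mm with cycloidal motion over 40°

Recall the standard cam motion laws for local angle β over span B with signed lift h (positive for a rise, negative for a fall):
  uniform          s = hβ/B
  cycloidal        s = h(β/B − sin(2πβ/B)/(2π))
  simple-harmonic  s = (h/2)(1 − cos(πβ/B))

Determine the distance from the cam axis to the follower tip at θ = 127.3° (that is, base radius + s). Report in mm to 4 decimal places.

seg 1 [0°–72.3°] uniform, h=16: full span → s += 16 → s = 16.0000
seg 2 [72.3°–150.3°] cycloidal, h=30: θ=127.3° here. β=55, B=78. 30·(0.7051 − sin(2π·0.7051)/(2π)) = 25.7400 → s = 41.7400
radial distance = base radius + s = 32 + 41.7400 = 73.7400

73.7400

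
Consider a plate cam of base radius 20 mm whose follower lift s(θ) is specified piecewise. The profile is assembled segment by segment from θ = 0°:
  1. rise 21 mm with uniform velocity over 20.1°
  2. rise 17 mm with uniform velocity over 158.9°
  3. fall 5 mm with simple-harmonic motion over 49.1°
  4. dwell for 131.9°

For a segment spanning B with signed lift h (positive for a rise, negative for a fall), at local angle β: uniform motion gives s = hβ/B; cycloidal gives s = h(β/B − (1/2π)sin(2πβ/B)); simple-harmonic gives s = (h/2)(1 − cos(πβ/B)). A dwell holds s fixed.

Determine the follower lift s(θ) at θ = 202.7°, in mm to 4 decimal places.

seg 1 [0°–20.1°] uniform, h=21: full span → s += 21 → s = 21.0000
seg 2 [20.1°–179°] uniform, h=17: full span → s += 17 → s = 38.0000
seg 3 [179°–228.1°] simple-harmonic, h=-5: θ=202.7° here. β=23.7, B=49.1. -5/2·(1 − cos(π·0.4827)) = -2.3641 → s = 35.6359

35.6359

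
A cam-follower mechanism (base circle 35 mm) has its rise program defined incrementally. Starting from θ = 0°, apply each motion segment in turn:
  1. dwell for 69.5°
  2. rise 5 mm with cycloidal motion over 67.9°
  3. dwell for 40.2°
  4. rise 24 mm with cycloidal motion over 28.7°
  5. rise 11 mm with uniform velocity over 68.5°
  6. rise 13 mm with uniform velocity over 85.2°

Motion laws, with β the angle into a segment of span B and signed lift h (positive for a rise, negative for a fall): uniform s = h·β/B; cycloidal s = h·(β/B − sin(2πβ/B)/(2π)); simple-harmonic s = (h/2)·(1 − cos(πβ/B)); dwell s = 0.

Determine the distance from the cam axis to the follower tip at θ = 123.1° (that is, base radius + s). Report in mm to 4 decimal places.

seg 1 [0°–69.5°] dwell: s stays 0.0000
seg 2 [69.5°–137.4°] cycloidal, h=5: θ=123.1° here. β=53.6, B=67.9. 5·(0.7894 − sin(2π·0.7894)/(2π)) = 4.7185 → s = 4.7185
radial distance = base radius + s = 35 + 4.7185 = 39.7185

39.7185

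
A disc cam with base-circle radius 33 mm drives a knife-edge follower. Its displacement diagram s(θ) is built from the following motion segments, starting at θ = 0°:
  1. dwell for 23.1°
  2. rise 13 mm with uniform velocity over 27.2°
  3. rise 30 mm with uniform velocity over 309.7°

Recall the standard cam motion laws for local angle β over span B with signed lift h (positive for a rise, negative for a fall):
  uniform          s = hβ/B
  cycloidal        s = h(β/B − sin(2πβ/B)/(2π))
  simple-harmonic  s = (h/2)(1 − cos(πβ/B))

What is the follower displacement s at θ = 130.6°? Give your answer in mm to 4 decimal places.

seg 1 [0°–23.1°] dwell: s stays 0.0000
seg 2 [23.1°–50.3°] uniform, h=13: full span → s += 13 → s = 13.0000
seg 3 [50.3°–360°] uniform, h=30: θ=130.6° here. β=80.3, B=309.7. 30·80.3/309.7 = 7.7785 → s = 20.7785

20.7785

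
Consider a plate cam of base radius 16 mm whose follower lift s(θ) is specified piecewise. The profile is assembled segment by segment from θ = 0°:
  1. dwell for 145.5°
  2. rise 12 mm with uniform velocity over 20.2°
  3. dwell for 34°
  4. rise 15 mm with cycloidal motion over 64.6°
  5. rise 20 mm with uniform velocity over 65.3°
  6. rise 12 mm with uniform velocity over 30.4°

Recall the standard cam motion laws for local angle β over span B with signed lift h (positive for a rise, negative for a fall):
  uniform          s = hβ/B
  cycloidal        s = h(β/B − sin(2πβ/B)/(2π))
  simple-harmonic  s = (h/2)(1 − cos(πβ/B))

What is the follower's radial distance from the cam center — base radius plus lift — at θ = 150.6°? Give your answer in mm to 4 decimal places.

seg 1 [0°–145.5°] dwell: s stays 0.0000
seg 2 [145.5°–165.7°] uniform, h=12: θ=150.6° here. β=5.1, B=20.2. 12·5.1/20.2 = 3.0297 → s = 3.0297
radial distance = base radius + s = 16 + 3.0297 = 19.0297

19.0297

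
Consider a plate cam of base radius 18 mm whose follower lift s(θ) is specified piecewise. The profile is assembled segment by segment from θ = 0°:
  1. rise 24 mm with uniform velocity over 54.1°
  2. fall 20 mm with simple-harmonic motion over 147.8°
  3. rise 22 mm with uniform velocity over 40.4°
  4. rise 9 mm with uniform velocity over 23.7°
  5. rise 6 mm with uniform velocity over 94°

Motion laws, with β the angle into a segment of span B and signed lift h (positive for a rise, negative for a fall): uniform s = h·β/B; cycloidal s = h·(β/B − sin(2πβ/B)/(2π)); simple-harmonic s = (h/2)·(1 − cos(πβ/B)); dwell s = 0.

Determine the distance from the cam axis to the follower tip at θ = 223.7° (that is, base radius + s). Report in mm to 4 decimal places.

seg 1 [0°–54.1°] uniform, h=24: full span → s += 24 → s = 24.0000
seg 2 [54.1°–201.9°] simple-harmonic, h=-20: full span → s += -20 → s = 4.0000
seg 3 [201.9°–242.3°] uniform, h=22: θ=223.7° here. β=21.8, B=40.4. 22·21.8/40.4 = 11.8713 → s = 15.8713
radial distance = base radius + s = 18 + 15.8713 = 33.8713

33.8713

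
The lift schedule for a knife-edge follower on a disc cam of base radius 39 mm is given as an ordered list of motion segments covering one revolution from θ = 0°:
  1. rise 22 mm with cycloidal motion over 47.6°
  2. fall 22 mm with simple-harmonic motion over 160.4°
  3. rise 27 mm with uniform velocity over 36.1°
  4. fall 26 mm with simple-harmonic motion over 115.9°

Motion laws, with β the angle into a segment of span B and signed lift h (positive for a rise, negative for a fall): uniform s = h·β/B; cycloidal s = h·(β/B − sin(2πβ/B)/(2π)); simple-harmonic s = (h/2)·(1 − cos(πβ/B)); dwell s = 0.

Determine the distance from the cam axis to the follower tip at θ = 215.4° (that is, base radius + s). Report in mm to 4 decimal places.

seg 1 [0°–47.6°] cycloidal, h=22: full span → s += 22 → s = 22.0000
seg 2 [47.6°–208°] simple-harmonic, h=-22: full span → s += -22 → s = 0.0000
seg 3 [208°–244.1°] uniform, h=27: θ=215.4° here. β=7.4, B=36.1. 27·7.4/36.1 = 5.5346 → s = 5.5346
radial distance = base radius + s = 39 + 5.5346 = 44.5346

44.5346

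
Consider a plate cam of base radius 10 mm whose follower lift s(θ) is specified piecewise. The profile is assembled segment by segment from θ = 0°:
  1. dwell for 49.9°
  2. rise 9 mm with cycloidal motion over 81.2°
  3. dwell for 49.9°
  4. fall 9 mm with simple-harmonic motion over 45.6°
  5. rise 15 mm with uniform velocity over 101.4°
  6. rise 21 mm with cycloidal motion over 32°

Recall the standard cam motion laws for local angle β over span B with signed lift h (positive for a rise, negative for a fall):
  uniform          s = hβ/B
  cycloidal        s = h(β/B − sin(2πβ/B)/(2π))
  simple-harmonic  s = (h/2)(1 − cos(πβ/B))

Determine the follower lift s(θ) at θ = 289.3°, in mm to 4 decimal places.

seg 1 [0°–49.9°] dwell: s stays 0.0000
seg 2 [49.9°–131.1°] cycloidal, h=9: full span → s += 9 → s = 9.0000
seg 3 [131.1°–181°] dwell: s stays 9.0000
seg 4 [181°–226.6°] simple-harmonic, h=-9: full span → s += -9 → s = 0.0000
seg 5 [226.6°–328°] uniform, h=15: θ=289.3° here. β=62.7, B=101.4. 15·62.7/101.4 = 9.2751 → s = 9.2751

9.2751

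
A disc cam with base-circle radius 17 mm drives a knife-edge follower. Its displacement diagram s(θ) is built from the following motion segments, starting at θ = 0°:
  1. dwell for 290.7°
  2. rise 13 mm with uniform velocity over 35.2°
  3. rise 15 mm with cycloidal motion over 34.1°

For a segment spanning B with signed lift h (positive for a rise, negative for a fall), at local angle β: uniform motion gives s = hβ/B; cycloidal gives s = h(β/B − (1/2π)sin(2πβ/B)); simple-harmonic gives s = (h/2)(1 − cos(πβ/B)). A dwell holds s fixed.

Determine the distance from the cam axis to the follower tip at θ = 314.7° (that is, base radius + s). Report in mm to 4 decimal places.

seg 1 [0°–290.7°] dwell: s stays 0.0000
seg 2 [290.7°–325.9°] uniform, h=13: θ=314.7° here. β=24, B=35.2. 13·24/35.2 = 8.8636 → s = 8.8636
radial distance = base radius + s = 17 + 8.8636 = 25.8636

25.8636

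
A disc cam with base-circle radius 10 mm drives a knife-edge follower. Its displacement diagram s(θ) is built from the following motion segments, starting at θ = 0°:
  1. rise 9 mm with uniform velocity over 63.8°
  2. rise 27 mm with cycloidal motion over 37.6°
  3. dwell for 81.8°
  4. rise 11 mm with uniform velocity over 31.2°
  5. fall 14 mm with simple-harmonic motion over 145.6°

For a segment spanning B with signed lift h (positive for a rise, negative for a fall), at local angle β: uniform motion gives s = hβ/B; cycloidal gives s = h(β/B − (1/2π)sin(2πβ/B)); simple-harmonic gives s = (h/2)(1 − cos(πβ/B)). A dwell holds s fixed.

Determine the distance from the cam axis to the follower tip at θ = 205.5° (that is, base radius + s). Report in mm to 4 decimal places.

seg 1 [0°–63.8°] uniform, h=9: full span → s += 9 → s = 9.0000
seg 2 [63.8°–101.4°] cycloidal, h=27: full span → s += 27 → s = 36.0000
seg 3 [101.4°–183.2°] dwell: s stays 36.0000
seg 4 [183.2°–214.4°] uniform, h=11: θ=205.5° here. β=22.3, B=31.2. 11·22.3/31.2 = 7.8622 → s = 43.8622
radial distance = base radius + s = 10 + 43.8622 = 53.8622

53.8622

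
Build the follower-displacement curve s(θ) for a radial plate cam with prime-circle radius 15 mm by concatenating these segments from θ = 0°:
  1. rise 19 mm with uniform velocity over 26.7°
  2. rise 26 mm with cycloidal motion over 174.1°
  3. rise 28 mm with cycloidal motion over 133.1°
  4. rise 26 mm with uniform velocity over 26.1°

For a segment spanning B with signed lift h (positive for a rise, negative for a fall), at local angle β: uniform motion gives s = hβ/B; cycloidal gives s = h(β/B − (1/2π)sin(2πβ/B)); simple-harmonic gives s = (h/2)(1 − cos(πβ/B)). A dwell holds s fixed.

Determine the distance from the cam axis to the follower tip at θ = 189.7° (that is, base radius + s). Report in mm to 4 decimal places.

seg 1 [0°–26.7°] uniform, h=19: full span → s += 19 → s = 19.0000
seg 2 [26.7°–200.8°] cycloidal, h=26: θ=189.7° here. β=163, B=174.1. 26·(0.9362 − sin(2π·0.9362)/(2π)) = 25.9560 → s = 44.9560
radial distance = base radius + s = 15 + 44.9560 = 59.9560

59.9560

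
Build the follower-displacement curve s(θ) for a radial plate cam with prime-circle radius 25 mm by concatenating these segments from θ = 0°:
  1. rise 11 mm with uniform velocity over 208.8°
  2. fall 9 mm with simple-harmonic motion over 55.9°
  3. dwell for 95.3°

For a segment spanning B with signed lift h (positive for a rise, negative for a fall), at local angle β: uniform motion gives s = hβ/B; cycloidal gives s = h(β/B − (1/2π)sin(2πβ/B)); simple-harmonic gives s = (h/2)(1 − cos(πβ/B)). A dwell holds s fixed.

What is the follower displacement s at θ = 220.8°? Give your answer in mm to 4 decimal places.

seg 1 [0°–208.8°] uniform, h=11: full span → s += 11 → s = 11.0000
seg 2 [208.8°–264.7°] simple-harmonic, h=-9: θ=220.8° here. β=12, B=55.9. -9/2·(1 − cos(π·0.2147)) = -0.9851 → s = 10.0149

10.0149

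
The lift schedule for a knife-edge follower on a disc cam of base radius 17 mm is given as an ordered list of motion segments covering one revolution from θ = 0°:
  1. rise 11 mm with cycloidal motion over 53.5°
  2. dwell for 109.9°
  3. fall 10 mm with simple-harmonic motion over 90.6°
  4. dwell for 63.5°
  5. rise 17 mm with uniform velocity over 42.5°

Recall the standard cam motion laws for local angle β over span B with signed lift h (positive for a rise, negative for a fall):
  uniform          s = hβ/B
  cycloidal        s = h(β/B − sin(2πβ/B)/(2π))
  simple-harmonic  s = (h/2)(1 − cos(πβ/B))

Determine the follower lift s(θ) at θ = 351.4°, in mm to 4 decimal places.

seg 1 [0°–53.5°] cycloidal, h=11: full span → s += 11 → s = 11.0000
seg 2 [53.5°–163.4°] dwell: s stays 11.0000
seg 3 [163.4°–254°] simple-harmonic, h=-10: full span → s += -10 → s = 1.0000
seg 4 [254°–317.5°] dwell: s stays 1.0000
seg 5 [317.5°–360°] uniform, h=17: θ=351.4° here. β=33.9, B=42.5. 17·33.9/42.5 = 13.5600 → s = 14.5600

14.5600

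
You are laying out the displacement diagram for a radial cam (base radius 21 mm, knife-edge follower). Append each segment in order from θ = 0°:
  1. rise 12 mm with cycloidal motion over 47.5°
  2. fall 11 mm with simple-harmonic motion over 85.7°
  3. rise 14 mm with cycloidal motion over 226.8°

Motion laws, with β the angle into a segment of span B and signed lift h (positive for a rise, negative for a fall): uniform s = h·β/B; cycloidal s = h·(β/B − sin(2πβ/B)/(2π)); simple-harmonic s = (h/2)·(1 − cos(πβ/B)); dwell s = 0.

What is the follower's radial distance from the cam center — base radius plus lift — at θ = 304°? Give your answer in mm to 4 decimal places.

seg 1 [0°–47.5°] cycloidal, h=12: full span → s += 12 → s = 12.0000
seg 2 [47.5°–133.2°] simple-harmonic, h=-11: full span → s += -11 → s = 1.0000
seg 3 [133.2°–360°] cycloidal, h=14: θ=304° here. β=170.8, B=226.8. 14·(0.7531 − sin(2π·0.7531)/(2π)) = 12.7710 → s = 13.7710
radial distance = base radius + s = 21 + 13.7710 = 34.7710

34.7710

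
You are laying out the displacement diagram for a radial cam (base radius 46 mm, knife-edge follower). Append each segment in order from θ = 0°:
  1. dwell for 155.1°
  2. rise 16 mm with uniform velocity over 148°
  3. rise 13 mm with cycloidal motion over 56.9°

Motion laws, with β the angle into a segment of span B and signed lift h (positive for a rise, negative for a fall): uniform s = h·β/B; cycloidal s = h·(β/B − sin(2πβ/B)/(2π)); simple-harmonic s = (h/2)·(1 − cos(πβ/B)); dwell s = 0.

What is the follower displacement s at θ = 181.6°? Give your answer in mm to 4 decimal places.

seg 1 [0°–155.1°] dwell: s stays 0.0000
seg 2 [155.1°–303.1°] uniform, h=16: θ=181.6° here. β=26.5, B=148. 16·26.5/148 = 2.8649 → s = 2.8649

2.8649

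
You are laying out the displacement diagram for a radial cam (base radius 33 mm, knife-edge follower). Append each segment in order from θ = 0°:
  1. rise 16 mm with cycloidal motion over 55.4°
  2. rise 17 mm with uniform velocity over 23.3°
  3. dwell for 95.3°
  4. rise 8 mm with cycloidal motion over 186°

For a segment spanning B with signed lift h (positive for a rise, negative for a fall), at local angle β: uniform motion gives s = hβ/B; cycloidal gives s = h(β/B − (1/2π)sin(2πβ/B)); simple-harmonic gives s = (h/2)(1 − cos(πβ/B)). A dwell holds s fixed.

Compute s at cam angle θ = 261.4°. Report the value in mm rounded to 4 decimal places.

seg 1 [0°–55.4°] cycloidal, h=16: full span → s += 16 → s = 16.0000
seg 2 [55.4°–78.7°] uniform, h=17: full span → s += 17 → s = 33.0000
seg 3 [78.7°–174°] dwell: s stays 33.0000
seg 4 [174°–360°] cycloidal, h=8: θ=261.4° here. β=87.4, B=186. 8·(0.4699 − sin(2π·0.4699)/(2π)) = 3.5197 → s = 36.5197

36.5197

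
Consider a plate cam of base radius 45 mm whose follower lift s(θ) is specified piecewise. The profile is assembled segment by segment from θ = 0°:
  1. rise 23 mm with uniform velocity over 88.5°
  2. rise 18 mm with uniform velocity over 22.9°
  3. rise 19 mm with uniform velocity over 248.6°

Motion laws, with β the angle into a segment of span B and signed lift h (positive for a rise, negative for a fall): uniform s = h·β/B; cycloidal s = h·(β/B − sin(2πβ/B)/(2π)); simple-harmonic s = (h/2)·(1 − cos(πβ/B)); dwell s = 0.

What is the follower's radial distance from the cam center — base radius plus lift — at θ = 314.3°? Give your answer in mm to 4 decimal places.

seg 1 [0°–88.5°] uniform, h=23: full span → s += 23 → s = 23.0000
seg 2 [88.5°–111.4°] uniform, h=18: full span → s += 18 → s = 41.0000
seg 3 [111.4°–360°] uniform, h=19: θ=314.3° here. β=202.9, B=248.6. 19·202.9/248.6 = 15.5072 → s = 56.5072
radial distance = base radius + s = 45 + 56.5072 = 101.5072

101.5072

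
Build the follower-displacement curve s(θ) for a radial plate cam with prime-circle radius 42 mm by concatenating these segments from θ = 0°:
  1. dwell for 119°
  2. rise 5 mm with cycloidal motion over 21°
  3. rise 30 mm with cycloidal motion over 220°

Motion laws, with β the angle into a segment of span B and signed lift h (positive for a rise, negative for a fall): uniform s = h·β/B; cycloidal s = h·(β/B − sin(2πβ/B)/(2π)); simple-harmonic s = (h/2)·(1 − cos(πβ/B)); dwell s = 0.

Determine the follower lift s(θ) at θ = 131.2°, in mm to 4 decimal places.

seg 1 [0°–119°] dwell: s stays 0.0000
seg 2 [119°–140°] cycloidal, h=5: θ=131.2° here. β=12.2, B=21. 5·(0.5810 − sin(2π·0.5810)/(2π)) = 3.2923 → s = 3.2923

3.2923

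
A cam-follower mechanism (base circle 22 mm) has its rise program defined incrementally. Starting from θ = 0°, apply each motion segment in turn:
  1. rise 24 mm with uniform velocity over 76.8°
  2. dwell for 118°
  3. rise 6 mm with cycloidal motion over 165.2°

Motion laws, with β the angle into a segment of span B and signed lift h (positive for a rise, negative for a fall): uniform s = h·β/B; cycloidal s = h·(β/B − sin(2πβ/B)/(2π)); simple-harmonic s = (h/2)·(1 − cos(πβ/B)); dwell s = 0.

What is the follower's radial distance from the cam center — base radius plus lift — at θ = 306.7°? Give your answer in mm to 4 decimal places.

seg 1 [0°–76.8°] uniform, h=24: full span → s += 24 → s = 24.0000
seg 2 [76.8°–194.8°] dwell: s stays 24.0000
seg 3 [194.8°–360°] cycloidal, h=6: θ=306.7° here. β=111.9, B=165.2. 6·(0.6774 − sin(2π·0.6774)/(2π)) = 4.9213 → s = 28.9213
radial distance = base radius + s = 22 + 28.9213 = 50.9213

50.9213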